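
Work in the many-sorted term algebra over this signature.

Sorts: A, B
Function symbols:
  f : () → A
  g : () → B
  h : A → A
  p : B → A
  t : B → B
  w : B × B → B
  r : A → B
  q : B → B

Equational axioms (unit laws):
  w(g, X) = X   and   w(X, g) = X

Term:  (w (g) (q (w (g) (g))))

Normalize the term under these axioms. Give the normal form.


1. (w (g) (q (w (g) (g))))  →  (q (w (g) (g)))
2. (q (w (g) (g)))  →  (q (g))

normal form = (q (g))


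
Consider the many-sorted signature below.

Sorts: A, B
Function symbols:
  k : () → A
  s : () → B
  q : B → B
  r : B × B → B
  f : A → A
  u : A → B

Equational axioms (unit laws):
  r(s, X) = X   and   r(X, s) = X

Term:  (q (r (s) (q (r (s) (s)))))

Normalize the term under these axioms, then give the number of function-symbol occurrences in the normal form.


1. (q (r (s) (q (r (s) (s)))))  →  (q (q (r (s) (s))))
2. (q (q (r (s) (s))))  →  (q (q (s)))
normal form: (q (q (s)))

size = 3


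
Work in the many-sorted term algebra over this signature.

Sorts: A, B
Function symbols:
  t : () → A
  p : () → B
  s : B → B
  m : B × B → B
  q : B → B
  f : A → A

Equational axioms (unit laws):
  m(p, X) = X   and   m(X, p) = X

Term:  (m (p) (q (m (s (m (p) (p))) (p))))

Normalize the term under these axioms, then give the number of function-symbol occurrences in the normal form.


size = 3

1. (m (p) (q (m (s (m (p) (p))) (p))))  →  (q (m (s (m (p) (p))) (p)))
2. (q (m (s (m (p) (p))) (p)))  →  (q (s (m (p) (p))))
3. (q (s (m (p) (p))))  →  (q (s (p)))
normal form: (q (s (p)))


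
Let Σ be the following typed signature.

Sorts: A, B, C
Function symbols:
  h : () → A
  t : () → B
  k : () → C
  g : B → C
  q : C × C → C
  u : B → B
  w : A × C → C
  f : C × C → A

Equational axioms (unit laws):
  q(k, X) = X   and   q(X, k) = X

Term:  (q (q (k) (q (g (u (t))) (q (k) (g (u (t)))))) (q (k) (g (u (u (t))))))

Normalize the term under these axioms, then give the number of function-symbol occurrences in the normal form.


size = 12

1. (q (q (k) (q (g (u (t))) (q (k) (g (u (t)))))) (q (k) (g (u (u (t))))))  →  (q (q (g (u (t))) (q (k) (g (u (t))))) (q (k) (g (u (u (t))))))
2. (q (q (g (u (t))) (q (k) (g (u (t))))) (q (k) (g (u (u (t))))))  →  (q (q (g (u (t))) (g (u (t)))) (q (k) (g (u (u (t))))))
3. (q (q (g (u (t))) (g (u (t)))) (q (k) (g (u (u (t))))))  →  (q (q (g (u (t))) (g (u (t)))) (g (u (u (t)))))
normal form: (q (q (g (u (t))) (g (u (t)))) (g (u (u (t)))))


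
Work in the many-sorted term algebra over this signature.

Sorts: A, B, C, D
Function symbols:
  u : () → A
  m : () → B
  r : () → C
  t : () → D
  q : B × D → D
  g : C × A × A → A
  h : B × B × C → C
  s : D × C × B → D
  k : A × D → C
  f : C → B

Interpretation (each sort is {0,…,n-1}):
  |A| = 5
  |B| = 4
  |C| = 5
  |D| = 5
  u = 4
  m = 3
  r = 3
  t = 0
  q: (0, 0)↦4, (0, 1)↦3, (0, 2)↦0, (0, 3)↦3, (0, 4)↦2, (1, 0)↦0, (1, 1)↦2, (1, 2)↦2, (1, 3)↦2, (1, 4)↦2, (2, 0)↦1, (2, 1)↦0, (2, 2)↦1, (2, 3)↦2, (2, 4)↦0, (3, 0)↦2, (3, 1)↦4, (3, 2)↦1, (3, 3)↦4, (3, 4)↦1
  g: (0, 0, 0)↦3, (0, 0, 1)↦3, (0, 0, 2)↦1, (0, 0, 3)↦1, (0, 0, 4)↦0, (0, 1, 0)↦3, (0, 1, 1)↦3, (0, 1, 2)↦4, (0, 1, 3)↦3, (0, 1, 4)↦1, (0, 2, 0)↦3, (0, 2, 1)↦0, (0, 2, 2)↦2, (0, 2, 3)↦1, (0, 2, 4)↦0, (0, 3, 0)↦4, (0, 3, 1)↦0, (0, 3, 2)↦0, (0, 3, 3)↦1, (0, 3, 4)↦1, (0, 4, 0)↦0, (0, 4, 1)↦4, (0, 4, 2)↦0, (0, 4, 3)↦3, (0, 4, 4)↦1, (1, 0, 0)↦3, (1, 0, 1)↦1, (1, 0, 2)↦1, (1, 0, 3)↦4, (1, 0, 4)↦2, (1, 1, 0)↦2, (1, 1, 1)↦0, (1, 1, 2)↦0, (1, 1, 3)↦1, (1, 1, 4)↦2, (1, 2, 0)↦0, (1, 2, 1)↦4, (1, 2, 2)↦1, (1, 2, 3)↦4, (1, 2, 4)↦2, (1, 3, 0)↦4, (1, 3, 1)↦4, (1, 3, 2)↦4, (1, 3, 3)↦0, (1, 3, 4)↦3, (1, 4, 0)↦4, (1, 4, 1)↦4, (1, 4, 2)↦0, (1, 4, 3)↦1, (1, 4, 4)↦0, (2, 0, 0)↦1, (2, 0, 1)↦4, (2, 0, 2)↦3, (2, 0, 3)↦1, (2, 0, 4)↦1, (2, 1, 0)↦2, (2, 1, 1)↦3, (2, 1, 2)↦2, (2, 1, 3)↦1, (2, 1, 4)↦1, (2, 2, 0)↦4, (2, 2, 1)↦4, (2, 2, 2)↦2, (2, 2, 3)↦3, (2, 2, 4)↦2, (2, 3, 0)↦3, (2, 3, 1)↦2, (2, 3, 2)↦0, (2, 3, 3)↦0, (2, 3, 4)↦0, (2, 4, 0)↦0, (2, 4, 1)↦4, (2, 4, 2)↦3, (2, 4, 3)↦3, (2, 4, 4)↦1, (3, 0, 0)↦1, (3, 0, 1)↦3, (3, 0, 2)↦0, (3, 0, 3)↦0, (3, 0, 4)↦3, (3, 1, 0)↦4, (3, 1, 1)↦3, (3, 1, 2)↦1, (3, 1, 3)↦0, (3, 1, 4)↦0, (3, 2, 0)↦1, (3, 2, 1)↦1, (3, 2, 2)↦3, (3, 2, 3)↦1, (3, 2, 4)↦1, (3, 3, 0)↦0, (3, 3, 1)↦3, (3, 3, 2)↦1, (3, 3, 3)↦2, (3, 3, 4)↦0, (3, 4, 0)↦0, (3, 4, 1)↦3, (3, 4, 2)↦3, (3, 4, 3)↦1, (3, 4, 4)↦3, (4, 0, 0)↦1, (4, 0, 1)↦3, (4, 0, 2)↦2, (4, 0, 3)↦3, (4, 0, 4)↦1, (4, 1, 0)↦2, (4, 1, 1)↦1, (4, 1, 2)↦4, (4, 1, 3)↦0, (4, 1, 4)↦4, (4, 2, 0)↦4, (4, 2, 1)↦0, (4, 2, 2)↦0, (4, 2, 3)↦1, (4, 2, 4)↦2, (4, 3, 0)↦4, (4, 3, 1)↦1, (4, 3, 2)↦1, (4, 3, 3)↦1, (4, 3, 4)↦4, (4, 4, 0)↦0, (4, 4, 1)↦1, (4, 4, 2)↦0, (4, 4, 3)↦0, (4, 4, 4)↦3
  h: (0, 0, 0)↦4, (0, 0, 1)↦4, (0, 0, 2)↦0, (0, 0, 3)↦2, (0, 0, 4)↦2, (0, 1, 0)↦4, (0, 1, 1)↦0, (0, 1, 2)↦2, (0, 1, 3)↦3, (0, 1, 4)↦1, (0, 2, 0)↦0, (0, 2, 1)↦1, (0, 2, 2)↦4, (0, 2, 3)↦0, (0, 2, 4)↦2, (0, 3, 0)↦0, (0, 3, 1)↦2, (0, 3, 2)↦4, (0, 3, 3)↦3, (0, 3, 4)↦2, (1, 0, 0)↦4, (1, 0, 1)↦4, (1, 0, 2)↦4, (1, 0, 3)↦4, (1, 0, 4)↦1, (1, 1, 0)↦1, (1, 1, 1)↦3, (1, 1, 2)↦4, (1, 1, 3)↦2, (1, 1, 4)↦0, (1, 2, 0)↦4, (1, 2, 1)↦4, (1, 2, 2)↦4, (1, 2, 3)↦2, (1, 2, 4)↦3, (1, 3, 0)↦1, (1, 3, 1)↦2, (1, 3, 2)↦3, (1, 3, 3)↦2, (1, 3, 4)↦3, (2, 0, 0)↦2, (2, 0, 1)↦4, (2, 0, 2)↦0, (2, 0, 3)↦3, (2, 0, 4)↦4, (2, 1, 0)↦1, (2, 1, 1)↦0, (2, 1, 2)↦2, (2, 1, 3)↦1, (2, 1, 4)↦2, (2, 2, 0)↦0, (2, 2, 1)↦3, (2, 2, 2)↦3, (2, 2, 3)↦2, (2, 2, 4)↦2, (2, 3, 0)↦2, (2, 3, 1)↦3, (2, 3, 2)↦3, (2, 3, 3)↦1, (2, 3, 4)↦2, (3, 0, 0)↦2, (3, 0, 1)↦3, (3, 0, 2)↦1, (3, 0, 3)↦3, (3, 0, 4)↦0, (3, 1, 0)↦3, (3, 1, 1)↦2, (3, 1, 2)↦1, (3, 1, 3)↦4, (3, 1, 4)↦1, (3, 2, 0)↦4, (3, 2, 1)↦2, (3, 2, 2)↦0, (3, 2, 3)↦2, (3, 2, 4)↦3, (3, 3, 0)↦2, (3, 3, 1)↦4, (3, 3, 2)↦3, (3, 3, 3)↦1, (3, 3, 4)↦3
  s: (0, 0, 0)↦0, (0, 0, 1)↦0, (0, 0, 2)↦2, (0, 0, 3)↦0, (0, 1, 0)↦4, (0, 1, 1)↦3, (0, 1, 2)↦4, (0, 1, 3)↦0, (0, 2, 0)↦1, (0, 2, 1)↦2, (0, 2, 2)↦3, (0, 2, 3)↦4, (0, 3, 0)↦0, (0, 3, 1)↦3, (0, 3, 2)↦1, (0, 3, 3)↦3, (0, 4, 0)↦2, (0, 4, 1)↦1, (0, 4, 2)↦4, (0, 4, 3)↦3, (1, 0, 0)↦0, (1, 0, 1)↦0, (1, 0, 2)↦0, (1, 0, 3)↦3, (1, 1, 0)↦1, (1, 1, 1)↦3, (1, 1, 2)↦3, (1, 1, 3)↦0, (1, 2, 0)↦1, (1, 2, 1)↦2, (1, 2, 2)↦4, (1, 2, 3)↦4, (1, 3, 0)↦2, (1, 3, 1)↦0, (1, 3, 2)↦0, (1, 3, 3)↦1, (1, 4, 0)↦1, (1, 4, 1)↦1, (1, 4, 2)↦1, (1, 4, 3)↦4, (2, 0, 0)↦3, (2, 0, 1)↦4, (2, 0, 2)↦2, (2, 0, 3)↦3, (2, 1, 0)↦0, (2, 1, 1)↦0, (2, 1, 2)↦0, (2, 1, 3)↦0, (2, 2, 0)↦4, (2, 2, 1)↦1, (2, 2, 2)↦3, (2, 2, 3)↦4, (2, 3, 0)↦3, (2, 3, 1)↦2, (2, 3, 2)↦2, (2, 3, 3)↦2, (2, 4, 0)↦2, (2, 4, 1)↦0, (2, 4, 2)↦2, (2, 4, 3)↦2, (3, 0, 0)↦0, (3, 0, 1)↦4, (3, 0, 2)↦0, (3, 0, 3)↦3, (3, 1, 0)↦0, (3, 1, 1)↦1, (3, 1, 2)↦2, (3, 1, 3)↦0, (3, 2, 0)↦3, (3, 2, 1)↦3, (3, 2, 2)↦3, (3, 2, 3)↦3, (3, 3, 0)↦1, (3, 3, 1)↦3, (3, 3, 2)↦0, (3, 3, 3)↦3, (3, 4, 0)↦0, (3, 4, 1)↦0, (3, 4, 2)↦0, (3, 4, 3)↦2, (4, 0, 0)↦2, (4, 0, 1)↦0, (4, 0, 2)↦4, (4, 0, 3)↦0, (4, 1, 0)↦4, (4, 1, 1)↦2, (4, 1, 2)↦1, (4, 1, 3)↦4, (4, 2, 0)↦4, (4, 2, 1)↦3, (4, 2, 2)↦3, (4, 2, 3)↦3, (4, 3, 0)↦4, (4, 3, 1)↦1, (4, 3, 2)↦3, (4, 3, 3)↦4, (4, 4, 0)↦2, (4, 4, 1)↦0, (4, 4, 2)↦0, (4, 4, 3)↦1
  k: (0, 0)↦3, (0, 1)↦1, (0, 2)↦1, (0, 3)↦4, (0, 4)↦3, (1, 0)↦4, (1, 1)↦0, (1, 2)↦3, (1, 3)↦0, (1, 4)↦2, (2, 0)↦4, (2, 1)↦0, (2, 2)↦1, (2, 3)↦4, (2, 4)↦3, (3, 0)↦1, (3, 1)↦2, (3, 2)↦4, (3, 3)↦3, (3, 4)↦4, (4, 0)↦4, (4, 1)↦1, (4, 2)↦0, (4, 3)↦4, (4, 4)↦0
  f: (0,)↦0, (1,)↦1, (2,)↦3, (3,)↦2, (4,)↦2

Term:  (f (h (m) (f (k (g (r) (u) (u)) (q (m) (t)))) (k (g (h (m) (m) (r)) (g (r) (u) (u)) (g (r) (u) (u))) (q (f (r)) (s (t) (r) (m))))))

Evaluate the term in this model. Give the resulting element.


value = 3

  m = 3
  r = 3
  u = 4
  u = 4
  (g (r) (u) (u)) = g(3, 4, 4) = 3
  m = 3
  t = 0
  (q (m) (t)) = q(3, 0) = 2
  (k (g (r) (u) (u)) (q (m) (t))) = k(3, 2) = 4
  (f (k (g (r) (u) (u)) (q (m) (t)))) = f(4,) = 2
  m = 3
  m = 3
  r = 3
  (h (m) (m) (r)) = h(3, 3, 3) = 1
  r = 3
  u = 4
  u = 4
  (g (r) (u) (u)) = g(3, 4, 4) = 3
  r = 3
  u = 4
  u = 4
  (g (r) (u) (u)) = g(3, 4, 4) = 3
  (g (h (m) (m) (r)) (g (r) (u) (u)) (g (r) (u) (u))) = g(1, 3, 3) = 0
  r = 3
  (f (r)) = f(3,) = 2
  t = 0
  r = 3
  m = 3
  (s (t) (r) (m)) = s(0, 3, 3) = 3
  (q (f (r)) (s (t) (r) (m))) = q(2, 3) = 2
  (k (g (h (m) (m) (r)) (g (r) (u) (u)) (g (r) (u) (u))) (q (f (r)) (s (t) (r) (m)))) = k(0, 2) = 1
  (h (m) (f (k (g (r) (u) (u)) (q (m) (t)))) (k (g (h (m) (m) (r)) (g (r) (u) (u)) (g (r) (u) (u))) (q (f (r)) (s (t) (r) (m))))) = h(3, 2, 1) = 2
  (f (h (m) (f (k (g (r) (u) (u)) (q (m) (t)))) (k (g (h (m) (m) (r)) (g (r) (u) (u)) (g (r) (u) (u))) (q (f (r)) (s (t) (r) (m)))))) = f(2,) = 3


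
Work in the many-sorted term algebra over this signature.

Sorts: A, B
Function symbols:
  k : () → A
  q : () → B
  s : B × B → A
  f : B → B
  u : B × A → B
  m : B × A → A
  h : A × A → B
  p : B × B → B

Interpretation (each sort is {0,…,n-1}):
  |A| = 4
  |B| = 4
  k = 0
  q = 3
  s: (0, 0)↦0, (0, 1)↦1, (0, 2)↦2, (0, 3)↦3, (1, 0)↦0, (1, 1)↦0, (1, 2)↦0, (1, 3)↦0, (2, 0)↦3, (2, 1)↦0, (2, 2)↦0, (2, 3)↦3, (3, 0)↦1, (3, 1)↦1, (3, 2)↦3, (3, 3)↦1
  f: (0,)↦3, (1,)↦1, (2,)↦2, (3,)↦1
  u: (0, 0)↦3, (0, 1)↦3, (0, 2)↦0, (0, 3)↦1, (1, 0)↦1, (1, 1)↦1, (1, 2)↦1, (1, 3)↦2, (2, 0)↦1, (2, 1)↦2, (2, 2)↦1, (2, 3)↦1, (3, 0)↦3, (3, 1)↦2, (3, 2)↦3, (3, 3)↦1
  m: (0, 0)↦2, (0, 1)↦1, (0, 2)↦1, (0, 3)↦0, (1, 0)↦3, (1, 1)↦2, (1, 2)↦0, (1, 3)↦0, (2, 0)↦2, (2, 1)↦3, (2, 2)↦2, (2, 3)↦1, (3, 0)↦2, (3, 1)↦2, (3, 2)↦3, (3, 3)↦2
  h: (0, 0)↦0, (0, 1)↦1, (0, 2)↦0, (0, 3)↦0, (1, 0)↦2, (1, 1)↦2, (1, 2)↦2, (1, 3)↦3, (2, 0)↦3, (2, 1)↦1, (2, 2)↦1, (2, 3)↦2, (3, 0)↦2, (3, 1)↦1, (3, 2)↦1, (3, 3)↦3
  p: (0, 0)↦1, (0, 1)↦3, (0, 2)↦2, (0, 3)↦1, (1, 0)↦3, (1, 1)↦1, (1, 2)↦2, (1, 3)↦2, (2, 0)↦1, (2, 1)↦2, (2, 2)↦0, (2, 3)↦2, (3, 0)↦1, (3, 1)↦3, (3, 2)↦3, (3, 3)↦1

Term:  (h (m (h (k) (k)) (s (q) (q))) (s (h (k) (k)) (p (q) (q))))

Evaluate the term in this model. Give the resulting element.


value = 2

  k = 0
  k = 0
  (h (k) (k)) = h(0, 0) = 0
  q = 3
  q = 3
  (s (q) (q)) = s(3, 3) = 1
  (m (h (k) (k)) (s (q) (q))) = m(0, 1) = 1
  k = 0
  k = 0
  (h (k) (k)) = h(0, 0) = 0
  q = 3
  q = 3
  (p (q) (q)) = p(3, 3) = 1
  (s (h (k) (k)) (p (q) (q))) = s(0, 1) = 1
  (h (m (h (k) (k)) (s (q) (q))) (s (h (k) (k)) (p (q) (q)))) = h(1, 1) = 2


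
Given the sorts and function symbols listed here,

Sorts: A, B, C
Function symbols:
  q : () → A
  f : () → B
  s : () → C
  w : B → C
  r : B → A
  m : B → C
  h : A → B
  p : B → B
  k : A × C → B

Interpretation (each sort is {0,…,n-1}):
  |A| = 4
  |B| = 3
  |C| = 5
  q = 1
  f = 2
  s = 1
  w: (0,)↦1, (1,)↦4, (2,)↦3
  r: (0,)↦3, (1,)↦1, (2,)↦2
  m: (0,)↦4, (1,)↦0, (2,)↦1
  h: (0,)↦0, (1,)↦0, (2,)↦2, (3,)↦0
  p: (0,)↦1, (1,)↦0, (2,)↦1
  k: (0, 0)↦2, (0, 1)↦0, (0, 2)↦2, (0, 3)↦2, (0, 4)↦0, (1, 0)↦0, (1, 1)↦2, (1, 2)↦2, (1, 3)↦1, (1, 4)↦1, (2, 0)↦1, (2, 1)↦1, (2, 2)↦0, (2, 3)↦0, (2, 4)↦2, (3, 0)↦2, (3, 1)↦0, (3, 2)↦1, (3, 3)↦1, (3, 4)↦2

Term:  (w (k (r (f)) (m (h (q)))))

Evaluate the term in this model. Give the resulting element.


value = 3

  f = 2
  (r (f)) = r(2,) = 2
  q = 1
  (h (q)) = h(1,) = 0
  (m (h (q))) = m(0,) = 4
  (k (r (f)) (m (h (q)))) = k(2, 4) = 2
  (w (k (r (f)) (m (h (q))))) = w(2,) = 3


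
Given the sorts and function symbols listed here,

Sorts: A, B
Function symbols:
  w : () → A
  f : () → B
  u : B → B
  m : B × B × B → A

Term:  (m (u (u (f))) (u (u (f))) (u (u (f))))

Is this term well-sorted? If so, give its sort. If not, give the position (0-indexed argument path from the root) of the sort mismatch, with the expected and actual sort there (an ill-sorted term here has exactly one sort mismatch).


      (f) : B
    (u (f)) : B
  (u (u (f))) : B
      (f) : B
    (u (f)) : B
  (u (u (f))) : B
      (f) : B
    (u (f)) : B
  (u (u (f))) : B
(m (u (u (f))) (u (u (f))) (u (u (f)))) : A

well-sorted; sort = A


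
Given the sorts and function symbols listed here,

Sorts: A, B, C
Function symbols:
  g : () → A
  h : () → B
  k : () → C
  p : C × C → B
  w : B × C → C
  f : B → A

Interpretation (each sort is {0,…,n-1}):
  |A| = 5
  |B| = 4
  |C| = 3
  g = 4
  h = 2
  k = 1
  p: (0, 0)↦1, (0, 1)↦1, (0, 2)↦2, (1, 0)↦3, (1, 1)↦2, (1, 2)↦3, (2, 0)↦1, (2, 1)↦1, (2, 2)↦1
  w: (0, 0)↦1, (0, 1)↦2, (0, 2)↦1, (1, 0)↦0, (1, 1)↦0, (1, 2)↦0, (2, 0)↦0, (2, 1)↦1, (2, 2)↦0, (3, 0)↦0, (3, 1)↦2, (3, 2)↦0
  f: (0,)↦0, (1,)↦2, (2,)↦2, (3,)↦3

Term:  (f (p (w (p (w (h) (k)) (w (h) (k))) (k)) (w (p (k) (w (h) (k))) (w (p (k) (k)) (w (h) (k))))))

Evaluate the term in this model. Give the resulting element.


  h = 2
  k = 1
  (w (h) (k)) = w(2, 1) = 1
  h = 2
  k = 1
  (w (h) (k)) = w(2, 1) = 1
  (p (w (h) (k)) (w (h) (k))) = p(1, 1) = 2
  k = 1
  (w (p (w (h) (k)) (w (h) (k))) (k)) = w(2, 1) = 1
  k = 1
  h = 2
  k = 1
  (w (h) (k)) = w(2, 1) = 1
  (p (k) (w (h) (k))) = p(1, 1) = 2
  k = 1
  k = 1
  (p (k) (k)) = p(1, 1) = 2
  h = 2
  k = 1
  (w (h) (k)) = w(2, 1) = 1
  (w (p (k) (k)) (w (h) (k))) = w(2, 1) = 1
  (w (p (k) (w (h) (k))) (w (p (k) (k)) (w (h) (k)))) = w(2, 1) = 1
  (p (w (p (w (h) (k)) (w (h) (k))) (k)) (w (p (k) (w (h) (k))) (w (p (k) (k)) (w (h) (k))))) = p(1, 1) = 2
  (f (p (w (p (w (h) (k)) (w (h) (k))) (k)) (w (p (k) (w (h) (k))) (w (p (k) (k)) (w (h) (k)))))) = f(2,) = 2

value = 2


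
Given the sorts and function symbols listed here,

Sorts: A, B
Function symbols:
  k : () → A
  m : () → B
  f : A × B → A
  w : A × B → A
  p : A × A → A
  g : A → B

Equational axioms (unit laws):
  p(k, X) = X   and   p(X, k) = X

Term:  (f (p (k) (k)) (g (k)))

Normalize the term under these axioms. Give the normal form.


1. (f (p (k) (k)) (g (k)))  →  (f (k) (g (k)))

normal form = (f (k) (g (k)))


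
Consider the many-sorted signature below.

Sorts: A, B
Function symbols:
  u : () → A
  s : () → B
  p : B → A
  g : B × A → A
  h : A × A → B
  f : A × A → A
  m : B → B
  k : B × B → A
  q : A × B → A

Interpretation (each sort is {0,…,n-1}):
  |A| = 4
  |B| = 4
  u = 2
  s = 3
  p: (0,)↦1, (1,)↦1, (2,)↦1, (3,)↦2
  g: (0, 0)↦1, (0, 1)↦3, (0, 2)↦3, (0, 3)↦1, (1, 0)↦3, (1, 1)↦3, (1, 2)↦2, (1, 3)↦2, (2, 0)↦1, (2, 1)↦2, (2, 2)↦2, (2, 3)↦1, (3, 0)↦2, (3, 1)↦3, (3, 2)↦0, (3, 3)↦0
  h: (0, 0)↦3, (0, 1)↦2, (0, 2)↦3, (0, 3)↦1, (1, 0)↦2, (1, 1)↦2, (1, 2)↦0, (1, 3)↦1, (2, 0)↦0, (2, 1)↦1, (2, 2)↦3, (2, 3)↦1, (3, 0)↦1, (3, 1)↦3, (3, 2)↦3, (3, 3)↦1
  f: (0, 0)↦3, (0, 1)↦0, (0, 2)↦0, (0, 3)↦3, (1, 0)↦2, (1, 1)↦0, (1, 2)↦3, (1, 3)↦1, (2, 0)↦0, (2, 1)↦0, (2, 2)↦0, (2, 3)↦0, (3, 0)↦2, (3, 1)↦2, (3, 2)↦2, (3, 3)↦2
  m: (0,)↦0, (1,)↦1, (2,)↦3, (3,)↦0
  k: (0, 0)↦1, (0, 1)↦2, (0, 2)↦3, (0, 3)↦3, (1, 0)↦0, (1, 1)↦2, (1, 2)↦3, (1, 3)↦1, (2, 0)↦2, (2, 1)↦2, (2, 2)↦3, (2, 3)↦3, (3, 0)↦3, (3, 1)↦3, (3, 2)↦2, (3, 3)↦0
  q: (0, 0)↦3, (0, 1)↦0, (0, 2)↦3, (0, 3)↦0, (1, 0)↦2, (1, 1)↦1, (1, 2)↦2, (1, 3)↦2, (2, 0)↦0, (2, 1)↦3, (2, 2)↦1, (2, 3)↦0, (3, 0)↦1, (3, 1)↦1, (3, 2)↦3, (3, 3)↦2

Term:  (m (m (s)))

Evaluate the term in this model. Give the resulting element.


  s = 3
  (m (s)) = m(3,) = 0
  (m (m (s))) = m(0,) = 0

value = 0


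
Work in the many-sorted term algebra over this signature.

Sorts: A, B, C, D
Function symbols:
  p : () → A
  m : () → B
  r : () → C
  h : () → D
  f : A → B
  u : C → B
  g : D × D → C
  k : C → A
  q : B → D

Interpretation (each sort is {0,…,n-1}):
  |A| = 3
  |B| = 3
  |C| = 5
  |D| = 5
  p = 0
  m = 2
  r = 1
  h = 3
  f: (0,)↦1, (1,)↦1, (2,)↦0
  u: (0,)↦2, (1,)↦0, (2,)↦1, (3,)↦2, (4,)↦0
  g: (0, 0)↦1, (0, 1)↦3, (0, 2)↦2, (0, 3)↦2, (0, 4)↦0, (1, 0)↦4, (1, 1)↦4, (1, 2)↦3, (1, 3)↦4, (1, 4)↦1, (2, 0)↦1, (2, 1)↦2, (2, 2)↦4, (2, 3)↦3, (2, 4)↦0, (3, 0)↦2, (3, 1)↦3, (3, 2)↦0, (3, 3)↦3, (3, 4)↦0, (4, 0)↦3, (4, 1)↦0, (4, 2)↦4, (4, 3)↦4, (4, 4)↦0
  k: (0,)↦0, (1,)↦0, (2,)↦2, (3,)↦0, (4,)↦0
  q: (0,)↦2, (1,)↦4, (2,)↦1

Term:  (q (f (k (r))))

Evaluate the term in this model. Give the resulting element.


value = 4

  r = 1
  (k (r)) = k(1,) = 0
  (f (k (r))) = f(0,) = 1
  (q (f (k (r)))) = q(1,) = 4


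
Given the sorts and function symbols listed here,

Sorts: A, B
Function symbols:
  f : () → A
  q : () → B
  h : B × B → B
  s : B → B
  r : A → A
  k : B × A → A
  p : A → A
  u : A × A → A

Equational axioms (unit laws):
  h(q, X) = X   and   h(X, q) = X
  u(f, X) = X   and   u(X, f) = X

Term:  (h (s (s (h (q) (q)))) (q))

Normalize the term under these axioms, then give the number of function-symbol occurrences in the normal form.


1. (h (s (s (h (q) (q)))) (q))  →  (s (s (h (q) (q))))
2. (s (s (h (q) (q))))  →  (s (s (q)))
normal form: (s (s (q)))

size = 3


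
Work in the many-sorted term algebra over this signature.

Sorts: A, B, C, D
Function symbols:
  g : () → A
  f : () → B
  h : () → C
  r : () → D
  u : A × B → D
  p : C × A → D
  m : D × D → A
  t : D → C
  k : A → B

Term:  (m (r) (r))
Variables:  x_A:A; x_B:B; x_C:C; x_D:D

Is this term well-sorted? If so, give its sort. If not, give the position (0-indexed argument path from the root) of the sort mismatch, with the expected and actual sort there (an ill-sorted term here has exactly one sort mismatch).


well-sorted; sort = A

  (r) : D
  (r) : D
(m (r) (r)) : A


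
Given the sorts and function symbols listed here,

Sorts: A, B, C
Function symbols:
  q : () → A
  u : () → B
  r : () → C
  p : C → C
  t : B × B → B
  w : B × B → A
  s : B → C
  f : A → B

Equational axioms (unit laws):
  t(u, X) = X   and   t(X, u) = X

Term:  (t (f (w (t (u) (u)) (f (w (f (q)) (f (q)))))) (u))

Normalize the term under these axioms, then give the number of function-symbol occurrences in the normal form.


1. (t (f (w (t (u) (u)) (f (w (f (q)) (f (q)))))) (u))  →  (f (w (t (u) (u)) (f (w (f (q)) (f (q))))))
2. (f (w (t (u) (u)) (f (w (f (q)) (f (q))))))  →  (f (w (u) (f (w (f (q)) (f (q))))))
normal form: (f (w (u) (f (w (f (q)) (f (q))))))

size = 9


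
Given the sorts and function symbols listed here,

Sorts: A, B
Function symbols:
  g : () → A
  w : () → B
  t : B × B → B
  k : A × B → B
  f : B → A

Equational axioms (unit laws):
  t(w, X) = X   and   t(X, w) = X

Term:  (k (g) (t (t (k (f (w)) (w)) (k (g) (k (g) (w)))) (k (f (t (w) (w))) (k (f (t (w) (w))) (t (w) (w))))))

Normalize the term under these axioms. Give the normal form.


1. (k (g) (t (t (k (f (w)) (w)) (k (g) (k (g) (w)))) (k (f (t (w) (w))) (k (f (t (w) (w))) (t (w) (w))))))  →  (k (g) (t (t (k (f (w)) (w)) (k (g) (k (g) (w)))) (k (f (w)) (k (f (t (w) (w))) (t (w) (w))))))
2. (k (g) (t (t (k (f (w)) (w)) (k (g) (k (g) (w)))) (k (f (w)) (k (f (t (w) (w))) (t (w) (w))))))  →  (k (g) (t (t (k (f (w)) (w)) (k (g) (k (g) (w)))) (k (f (w)) (k (f (w)) (t (w) (w))))))
3. (k (g) (t (t (k (f (w)) (w)) (k (g) (k (g) (w)))) (k (f (w)) (k (f (w)) (t (w) (w))))))  →  (k (g) (t (t (k (f (w)) (w)) (k (g) (k (g) (w)))) (k (f (w)) (k (f (w)) (w)))))

normal form = (k (g) (t (t (k (f (w)) (w)) (k (g) (k (g) (w)))) (k (f (w)) (k (f (w)) (w)))))


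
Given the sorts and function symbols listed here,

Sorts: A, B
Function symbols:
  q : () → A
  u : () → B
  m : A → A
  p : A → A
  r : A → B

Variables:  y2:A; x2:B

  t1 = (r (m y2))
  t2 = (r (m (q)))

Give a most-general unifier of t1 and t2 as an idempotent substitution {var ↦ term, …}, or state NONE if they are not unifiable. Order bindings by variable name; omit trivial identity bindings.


{y2 ↦ (q)}


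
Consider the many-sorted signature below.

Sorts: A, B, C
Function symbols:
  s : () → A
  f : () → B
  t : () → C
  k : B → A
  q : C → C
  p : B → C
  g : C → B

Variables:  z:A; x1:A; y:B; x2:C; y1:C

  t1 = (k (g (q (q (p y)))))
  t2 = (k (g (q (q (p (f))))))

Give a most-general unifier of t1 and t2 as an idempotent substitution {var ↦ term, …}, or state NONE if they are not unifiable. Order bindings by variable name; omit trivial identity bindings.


{y ↦ (f)}


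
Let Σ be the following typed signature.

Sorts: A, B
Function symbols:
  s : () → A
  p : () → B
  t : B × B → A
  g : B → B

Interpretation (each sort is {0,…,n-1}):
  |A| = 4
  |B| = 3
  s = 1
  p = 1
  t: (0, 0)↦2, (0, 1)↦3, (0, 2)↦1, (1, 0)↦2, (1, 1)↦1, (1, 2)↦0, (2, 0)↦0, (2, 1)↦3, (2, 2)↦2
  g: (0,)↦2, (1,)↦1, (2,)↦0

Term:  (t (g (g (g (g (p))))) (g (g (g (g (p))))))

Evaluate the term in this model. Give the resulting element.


  p = 1
  (g (p)) = g(1,) = 1
  (g (g (p))) = g(1,) = 1
  (g (g (g (p)))) = g(1,) = 1
  (g (g (g (g (p))))) = g(1,) = 1
  p = 1
  (g (p)) = g(1,) = 1
  (g (g (p))) = g(1,) = 1
  (g (g (g (p)))) = g(1,) = 1
  (g (g (g (g (p))))) = g(1,) = 1
  (t (g (g (g (g (p))))) (g (g (g (g (p)))))) = t(1, 1) = 1

value = 1


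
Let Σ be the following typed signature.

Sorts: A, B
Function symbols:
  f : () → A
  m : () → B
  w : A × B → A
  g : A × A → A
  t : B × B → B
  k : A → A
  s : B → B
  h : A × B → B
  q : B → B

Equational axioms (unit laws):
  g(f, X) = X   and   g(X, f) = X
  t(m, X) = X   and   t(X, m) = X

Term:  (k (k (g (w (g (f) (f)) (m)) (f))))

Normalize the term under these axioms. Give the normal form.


1. (k (k (g (w (g (f) (f)) (m)) (f))))  →  (k (k (w (g (f) (f)) (m))))
2. (k (k (w (g (f) (f)) (m))))  →  (k (k (w (f) (m))))

normal form = (k (k (w (f) (m))))


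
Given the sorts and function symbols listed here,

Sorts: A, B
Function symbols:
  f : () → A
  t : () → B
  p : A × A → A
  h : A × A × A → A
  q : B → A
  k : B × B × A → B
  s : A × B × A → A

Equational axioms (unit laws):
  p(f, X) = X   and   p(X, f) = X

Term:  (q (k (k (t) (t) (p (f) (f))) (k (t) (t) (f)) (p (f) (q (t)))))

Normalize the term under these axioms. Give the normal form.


1. (q (k (k (t) (t) (p (f) (f))) (k (t) (t) (f)) (p (f) (q (t)))))  →  (q (k (k (t) (t) (f)) (k (t) (t) (f)) (p (f) (q (t)))))
2. (q (k (k (t) (t) (f)) (k (t) (t) (f)) (p (f) (q (t)))))  →  (q (k (k (t) (t) (f)) (k (t) (t) (f)) (q (t))))

normal form = (q (k (k (t) (t) (f)) (k (t) (t) (f)) (q (t))))


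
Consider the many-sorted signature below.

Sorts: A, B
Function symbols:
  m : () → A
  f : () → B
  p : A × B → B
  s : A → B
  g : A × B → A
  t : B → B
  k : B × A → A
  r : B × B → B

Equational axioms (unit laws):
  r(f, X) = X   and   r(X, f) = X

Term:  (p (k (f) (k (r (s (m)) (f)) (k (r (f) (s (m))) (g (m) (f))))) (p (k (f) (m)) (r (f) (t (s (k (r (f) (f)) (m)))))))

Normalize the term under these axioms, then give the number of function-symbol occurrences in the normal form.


size = 21

1. (p (k (f) (k (r (s (m)) (f)) (k (r (f) (s (m))) (g (m) (f))))) (p (k (f) (m)) (r (f) (t (s (k (r (f) (f)) (m)))))))  →  (p (k (f) (k (s (m)) (k (r (f) (s (m))) (g (m) (f))))) (p (k (f) (m)) (r (f) (t (s (k (r (f) (f)) (m)))))))
2. (p (k (f) (k (s (m)) (k (r (f) (s (m))) (g (m) (f))))) (p (k (f) (m)) (r (f) (t (s (k (r (f) (f)) (m)))))))  →  (p (k (f) (k (s (m)) (k (s (m)) (g (m) (f))))) (p (k (f) (m)) (r (f) (t (s (k (r (f) (f)) (m)))))))
3. (p (k (f) (k (s (m)) (k (s (m)) (g (m) (f))))) (p (k (f) (m)) (r (f) (t (s (k (r (f) (f)) (m)))))))  →  (p (k (f) (k (s (m)) (k (s (m)) (g (m) (f))))) (p (k (f) (m)) (t (s (k (r (f) (f)) (m))))))
4. (p (k (f) (k (s (m)) (k (s (m)) (g (m) (f))))) (p (k (f) (m)) (t (s (k (r (f) (f)) (m))))))  →  (p (k (f) (k (s (m)) (k (s (m)) (g (m) (f))))) (p (k (f) (m)) (t (s (k (f) (m))))))
normal form: (p (k (f) (k (s (m)) (k (s (m)) (g (m) (f))))) (p (k (f) (m)) (t (s (k (f) (m))))))


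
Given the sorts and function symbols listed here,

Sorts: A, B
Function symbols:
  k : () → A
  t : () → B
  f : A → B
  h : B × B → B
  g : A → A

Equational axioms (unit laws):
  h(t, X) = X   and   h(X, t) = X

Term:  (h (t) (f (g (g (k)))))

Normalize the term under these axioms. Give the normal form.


1. (h (t) (f (g (g (k)))))  →  (f (g (g (k))))

normal form = (f (g (g (k))))


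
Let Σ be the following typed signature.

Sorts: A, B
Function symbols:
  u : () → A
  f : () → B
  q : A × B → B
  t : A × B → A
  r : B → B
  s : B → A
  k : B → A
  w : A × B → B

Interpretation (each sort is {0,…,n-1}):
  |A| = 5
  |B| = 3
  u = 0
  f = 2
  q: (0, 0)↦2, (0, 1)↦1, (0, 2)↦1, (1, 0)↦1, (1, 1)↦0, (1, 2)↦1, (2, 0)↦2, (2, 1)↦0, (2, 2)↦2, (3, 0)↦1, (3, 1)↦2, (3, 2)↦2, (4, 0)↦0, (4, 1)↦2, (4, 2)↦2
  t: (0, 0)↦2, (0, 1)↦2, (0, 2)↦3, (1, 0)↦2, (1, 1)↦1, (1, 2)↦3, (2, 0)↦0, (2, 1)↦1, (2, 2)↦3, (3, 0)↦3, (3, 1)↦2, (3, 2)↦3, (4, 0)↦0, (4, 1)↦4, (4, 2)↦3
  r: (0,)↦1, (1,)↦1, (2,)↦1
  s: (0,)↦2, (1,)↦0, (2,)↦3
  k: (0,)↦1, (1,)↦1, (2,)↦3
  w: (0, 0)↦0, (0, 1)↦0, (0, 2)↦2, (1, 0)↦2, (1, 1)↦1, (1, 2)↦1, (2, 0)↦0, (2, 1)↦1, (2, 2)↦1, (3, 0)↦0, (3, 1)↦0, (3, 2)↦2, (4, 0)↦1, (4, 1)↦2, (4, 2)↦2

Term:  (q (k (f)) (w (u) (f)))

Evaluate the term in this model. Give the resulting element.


value = 2

  f = 2
  (k (f)) = k(2,) = 3
  u = 0
  f = 2
  (w (u) (f)) = w(0, 2) = 2
  (q (k (f)) (w (u) (f))) = q(3, 2) = 2


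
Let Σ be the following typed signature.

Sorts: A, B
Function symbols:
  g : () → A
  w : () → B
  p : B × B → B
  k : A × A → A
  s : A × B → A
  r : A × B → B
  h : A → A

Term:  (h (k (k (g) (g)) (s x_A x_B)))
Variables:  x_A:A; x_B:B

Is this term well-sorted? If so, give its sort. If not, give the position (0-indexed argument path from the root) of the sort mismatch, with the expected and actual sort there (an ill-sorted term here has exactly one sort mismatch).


      (g) : A
      (g) : A
    (k (g) (g)) : A
      x_A : A
      x_B : B
    (s x_A x_B) : A
  (k (k (g) (g)) (s x_A x_B)) : A
(h (k (k (g) (g)) (s x_A x_B))) : A

well-sorted; sort = A


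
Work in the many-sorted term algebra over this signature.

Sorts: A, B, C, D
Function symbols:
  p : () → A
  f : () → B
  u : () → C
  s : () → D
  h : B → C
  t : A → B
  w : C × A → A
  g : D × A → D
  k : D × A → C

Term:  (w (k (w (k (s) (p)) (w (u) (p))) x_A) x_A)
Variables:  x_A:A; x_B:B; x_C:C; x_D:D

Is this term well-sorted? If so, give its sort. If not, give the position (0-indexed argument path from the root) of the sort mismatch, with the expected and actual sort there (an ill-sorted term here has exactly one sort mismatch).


ill-sorted at position [0, 0]: expected D, got A

        (s) : D
        (p) : A
      (k (s) (p)) : C
        (u) : C
        (p) : A
      (w (u) (p)) : A
    (w (k (s) (p)) (w (u) (p))) : A
    x_A : A
  (k (w (k (s) (p)) (w (u) (p))) x_A) : ✗ arg 0 at [0, 0] has sort A, expected D
  x_A : A


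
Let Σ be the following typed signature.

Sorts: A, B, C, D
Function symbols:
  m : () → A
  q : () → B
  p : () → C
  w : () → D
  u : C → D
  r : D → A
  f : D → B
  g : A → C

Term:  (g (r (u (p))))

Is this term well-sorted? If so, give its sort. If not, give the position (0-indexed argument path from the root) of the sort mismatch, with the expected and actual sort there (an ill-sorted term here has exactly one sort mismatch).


well-sorted; sort = C

      (p) : C
    (u (p)) : D
  (r (u (p))) : A
(g (r (u (p)))) : C


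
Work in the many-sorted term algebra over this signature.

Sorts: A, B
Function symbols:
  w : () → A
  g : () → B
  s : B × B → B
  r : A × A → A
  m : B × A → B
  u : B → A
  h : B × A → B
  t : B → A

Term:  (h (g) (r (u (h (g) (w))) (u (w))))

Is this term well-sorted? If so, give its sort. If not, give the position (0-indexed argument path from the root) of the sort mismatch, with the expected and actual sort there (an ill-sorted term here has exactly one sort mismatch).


ill-sorted at position [1, 1, 0]: expected B, got A

  (g) : B
        (g) : B
        (w) : A
      (h (g) (w)) : B
    (u (h (g) (w))) : A
      (w) : A
    (u (w)) : ✗ arg 0 at [1, 1, 0] has sort A, expected B


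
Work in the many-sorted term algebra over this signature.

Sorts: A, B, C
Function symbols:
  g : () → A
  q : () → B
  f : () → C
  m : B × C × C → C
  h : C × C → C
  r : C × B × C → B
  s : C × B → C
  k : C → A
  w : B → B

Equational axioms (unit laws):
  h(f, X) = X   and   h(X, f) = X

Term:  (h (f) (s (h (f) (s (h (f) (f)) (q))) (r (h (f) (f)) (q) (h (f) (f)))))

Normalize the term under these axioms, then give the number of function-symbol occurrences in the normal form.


1. (h (f) (s (h (f) (s (h (f) (f)) (q))) (r (h (f) (f)) (q) (h (f) (f)))))  →  (s (h (f) (s (h (f) (f)) (q))) (r (h (f) (f)) (q) (h (f) (f))))
2. (s (h (f) (s (h (f) (f)) (q))) (r (h (f) (f)) (q) (h (f) (f))))  →  (s (s (h (f) (f)) (q)) (r (h (f) (f)) (q) (h (f) (f))))
3. (s (s (h (f) (f)) (q)) (r (h (f) (f)) (q) (h (f) (f))))  →  (s (s (f) (q)) (r (h (f) (f)) (q) (h (f) (f))))
4. (s (s (f) (q)) (r (h (f) (f)) (q) (h (f) (f))))  →  (s (s (f) (q)) (r (f) (q) (h (f) (f))))
5. (s (s (f) (q)) (r (f) (q) (h (f) (f))))  →  (s (s (f) (q)) (r (f) (q) (f)))
normal form: (s (s (f) (q)) (r (f) (q) (f)))

size = 8


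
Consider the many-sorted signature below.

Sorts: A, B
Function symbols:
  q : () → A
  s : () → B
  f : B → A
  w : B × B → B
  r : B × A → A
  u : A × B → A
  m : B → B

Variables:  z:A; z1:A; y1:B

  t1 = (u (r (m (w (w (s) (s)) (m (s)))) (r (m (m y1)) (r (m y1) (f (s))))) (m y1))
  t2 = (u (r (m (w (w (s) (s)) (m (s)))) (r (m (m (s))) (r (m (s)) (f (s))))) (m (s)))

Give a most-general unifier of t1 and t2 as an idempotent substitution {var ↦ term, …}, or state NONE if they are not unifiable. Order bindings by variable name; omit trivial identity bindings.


{y1 ↦ (s)}


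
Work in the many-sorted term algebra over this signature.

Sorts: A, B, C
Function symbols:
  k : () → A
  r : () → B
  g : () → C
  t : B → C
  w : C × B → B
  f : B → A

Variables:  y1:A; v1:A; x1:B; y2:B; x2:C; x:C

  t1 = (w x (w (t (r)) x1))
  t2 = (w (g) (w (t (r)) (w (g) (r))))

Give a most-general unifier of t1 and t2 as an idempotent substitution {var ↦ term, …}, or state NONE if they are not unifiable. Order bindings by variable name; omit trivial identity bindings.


{x ↦ (g), x1 ↦ (w (g) (r))}


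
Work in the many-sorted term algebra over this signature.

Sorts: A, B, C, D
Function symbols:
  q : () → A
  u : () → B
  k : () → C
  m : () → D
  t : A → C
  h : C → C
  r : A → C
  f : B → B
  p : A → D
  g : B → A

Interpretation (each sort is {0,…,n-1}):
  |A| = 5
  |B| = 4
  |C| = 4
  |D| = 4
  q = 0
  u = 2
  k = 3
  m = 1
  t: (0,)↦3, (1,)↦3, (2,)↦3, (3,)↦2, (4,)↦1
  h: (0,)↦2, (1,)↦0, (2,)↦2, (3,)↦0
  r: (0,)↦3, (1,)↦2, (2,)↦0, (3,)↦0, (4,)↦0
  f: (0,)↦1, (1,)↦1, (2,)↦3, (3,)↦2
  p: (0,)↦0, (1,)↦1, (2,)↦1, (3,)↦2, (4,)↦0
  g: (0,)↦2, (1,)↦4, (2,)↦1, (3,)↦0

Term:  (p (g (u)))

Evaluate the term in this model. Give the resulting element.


value = 1

  u = 2
  (g (u)) = g(2,) = 1
  (p (g (u))) = p(1,) = 1


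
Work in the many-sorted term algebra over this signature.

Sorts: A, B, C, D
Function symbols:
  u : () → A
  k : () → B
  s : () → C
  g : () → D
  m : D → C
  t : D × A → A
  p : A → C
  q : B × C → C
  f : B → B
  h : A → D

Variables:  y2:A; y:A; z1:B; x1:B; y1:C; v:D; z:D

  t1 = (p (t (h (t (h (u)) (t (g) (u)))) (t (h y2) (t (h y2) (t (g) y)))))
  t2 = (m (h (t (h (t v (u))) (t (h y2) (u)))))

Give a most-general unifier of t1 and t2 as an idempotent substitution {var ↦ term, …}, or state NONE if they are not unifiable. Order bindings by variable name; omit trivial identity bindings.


NONE (not unifiable)

head clash or occurs-check failure — not unifiable


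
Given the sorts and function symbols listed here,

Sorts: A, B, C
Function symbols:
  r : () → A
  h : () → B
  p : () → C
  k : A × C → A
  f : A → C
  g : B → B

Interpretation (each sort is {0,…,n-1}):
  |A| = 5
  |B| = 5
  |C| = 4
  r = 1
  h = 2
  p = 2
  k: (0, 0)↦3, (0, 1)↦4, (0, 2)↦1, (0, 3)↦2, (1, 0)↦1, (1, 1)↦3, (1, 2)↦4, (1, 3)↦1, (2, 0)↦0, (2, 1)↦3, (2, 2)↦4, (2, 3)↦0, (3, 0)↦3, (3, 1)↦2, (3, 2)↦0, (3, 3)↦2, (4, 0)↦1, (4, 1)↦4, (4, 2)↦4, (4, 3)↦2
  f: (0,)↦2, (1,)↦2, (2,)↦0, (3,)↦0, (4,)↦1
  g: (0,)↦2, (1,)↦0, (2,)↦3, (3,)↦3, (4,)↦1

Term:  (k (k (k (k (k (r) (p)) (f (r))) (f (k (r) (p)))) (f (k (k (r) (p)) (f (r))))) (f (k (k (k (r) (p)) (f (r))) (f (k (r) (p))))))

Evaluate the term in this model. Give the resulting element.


value = 4

  r = 1
  p = 2
  (k (r) (p)) = k(1, 2) = 4
  r = 1
  (f (r)) = f(1,) = 2
  (k (k (r) (p)) (f (r))) = k(4, 2) = 4
  r = 1
  p = 2
  (k (r) (p)) = k(1, 2) = 4
  (f (k (r) (p))) = f(4,) = 1
  (k (k (k (r) (p)) (f (r))) (f (k (r) (p)))) = k(4, 1) = 4
  r = 1
  p = 2
  (k (r) (p)) = k(1, 2) = 4
  r = 1
  (f (r)) = f(1,) = 2
  (k (k (r) (p)) (f (r))) = k(4, 2) = 4
  (f (k (k (r) (p)) (f (r)))) = f(4,) = 1
  (k (k (k (k (r) (p)) (f (r))) (f (k (r) (p)))) (f (k (k (r) (p)) (f (r))))) = k(4, 1) = 4
  r = 1
  p = 2
  (k (r) (p)) = k(1, 2) = 4
  r = 1
  (f (r)) = f(1,) = 2
  (k (k (r) (p)) (f (r))) = k(4, 2) = 4
  r = 1
  p = 2
  (k (r) (p)) = k(1, 2) = 4
  (f (k (r) (p))) = f(4,) = 1
  (k (k (k (r) (p)) (f (r))) (f (k (r) (p)))) = k(4, 1) = 4
  (f (k (k (k (r) (p)) (f (r))) (f (k (r) (p))))) = f(4,) = 1
  (k (k (k (k (k (r) (p)) (f (r))) (f (k (r) (p)))) (f (k (k (r) (p)) (f (r))))) (f (k (k (k (r) (p)) (f (r))) (f (k (r) (p)))))) = k(4, 1) = 4


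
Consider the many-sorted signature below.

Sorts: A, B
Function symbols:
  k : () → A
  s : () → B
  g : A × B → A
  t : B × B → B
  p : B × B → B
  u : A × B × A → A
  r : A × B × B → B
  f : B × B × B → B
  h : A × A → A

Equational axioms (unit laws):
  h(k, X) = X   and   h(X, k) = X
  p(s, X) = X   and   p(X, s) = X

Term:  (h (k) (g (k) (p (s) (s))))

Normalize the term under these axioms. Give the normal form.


1. (h (k) (g (k) (p (s) (s))))  →  (g (k) (p (s) (s)))
2. (g (k) (p (s) (s)))  →  (g (k) (s))

normal form = (g (k) (s))


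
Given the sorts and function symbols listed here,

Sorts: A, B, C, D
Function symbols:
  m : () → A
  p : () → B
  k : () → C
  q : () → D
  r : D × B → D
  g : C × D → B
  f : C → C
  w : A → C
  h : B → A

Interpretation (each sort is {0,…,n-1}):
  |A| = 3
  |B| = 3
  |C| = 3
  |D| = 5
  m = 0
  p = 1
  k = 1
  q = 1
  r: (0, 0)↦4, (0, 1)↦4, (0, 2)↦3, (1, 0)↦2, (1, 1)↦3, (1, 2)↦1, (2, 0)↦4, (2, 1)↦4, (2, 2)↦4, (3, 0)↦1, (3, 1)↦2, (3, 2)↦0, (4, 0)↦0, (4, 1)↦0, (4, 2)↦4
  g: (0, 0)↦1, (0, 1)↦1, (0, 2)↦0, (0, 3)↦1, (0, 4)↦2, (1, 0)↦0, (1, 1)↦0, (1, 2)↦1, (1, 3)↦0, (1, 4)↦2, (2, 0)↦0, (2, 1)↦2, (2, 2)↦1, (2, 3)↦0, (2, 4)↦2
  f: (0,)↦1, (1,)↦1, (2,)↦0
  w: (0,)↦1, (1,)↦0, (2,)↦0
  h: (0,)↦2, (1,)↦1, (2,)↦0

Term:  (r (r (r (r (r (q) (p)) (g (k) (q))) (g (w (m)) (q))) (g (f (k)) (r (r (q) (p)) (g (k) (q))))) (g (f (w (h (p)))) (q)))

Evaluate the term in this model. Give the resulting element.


value = 0

  q = 1
  p = 1
  (r (q) (p)) = r(1, 1) = 3
  k = 1
  q = 1
  (g (k) (q)) = g(1, 1) = 0
  (r (r (q) (p)) (g (k) (q))) = r(3, 0) = 1
  m = 0
  (w (m)) = w(0,) = 1
  q = 1
  (g (w (m)) (q)) = g(1, 1) = 0
  (r (r (r (q) (p)) (g (k) (q))) (g (w (m)) (q))) = r(1, 0) = 2
  k = 1
  (f (k)) = f(1,) = 1
  q = 1
  p = 1
  (r (q) (p)) = r(1, 1) = 3
  k = 1
  q = 1
  (g (k) (q)) = g(1, 1) = 0
  (r (r (q) (p)) (g (k) (q))) = r(3, 0) = 1
  (g (f (k)) (r (r (q) (p)) (g (k) (q)))) = g(1, 1) = 0
  (r (r (r (r (q) (p)) (g (k) (q))) (g (w (m)) (q))) (g (f (k)) (r (r (q) (p)) (g (k) (q))))) = r(2, 0) = 4
  p = 1
  (h (p)) = h(1,) = 1
  (w (h (p))) = w(1,) = 0
  (f (w (h (p)))) = f(0,) = 1
  q = 1
  (g (f (w (h (p)))) (q)) = g(1, 1) = 0
  (r (r (r (r (r (q) (p)) (g (k) (q))) (g (w (m)) (q))) (g (f (k)) (r (r (q) (p)) (g (k) (q))))) (g (f (w (h (p)))) (q))) = r(4, 0) = 0


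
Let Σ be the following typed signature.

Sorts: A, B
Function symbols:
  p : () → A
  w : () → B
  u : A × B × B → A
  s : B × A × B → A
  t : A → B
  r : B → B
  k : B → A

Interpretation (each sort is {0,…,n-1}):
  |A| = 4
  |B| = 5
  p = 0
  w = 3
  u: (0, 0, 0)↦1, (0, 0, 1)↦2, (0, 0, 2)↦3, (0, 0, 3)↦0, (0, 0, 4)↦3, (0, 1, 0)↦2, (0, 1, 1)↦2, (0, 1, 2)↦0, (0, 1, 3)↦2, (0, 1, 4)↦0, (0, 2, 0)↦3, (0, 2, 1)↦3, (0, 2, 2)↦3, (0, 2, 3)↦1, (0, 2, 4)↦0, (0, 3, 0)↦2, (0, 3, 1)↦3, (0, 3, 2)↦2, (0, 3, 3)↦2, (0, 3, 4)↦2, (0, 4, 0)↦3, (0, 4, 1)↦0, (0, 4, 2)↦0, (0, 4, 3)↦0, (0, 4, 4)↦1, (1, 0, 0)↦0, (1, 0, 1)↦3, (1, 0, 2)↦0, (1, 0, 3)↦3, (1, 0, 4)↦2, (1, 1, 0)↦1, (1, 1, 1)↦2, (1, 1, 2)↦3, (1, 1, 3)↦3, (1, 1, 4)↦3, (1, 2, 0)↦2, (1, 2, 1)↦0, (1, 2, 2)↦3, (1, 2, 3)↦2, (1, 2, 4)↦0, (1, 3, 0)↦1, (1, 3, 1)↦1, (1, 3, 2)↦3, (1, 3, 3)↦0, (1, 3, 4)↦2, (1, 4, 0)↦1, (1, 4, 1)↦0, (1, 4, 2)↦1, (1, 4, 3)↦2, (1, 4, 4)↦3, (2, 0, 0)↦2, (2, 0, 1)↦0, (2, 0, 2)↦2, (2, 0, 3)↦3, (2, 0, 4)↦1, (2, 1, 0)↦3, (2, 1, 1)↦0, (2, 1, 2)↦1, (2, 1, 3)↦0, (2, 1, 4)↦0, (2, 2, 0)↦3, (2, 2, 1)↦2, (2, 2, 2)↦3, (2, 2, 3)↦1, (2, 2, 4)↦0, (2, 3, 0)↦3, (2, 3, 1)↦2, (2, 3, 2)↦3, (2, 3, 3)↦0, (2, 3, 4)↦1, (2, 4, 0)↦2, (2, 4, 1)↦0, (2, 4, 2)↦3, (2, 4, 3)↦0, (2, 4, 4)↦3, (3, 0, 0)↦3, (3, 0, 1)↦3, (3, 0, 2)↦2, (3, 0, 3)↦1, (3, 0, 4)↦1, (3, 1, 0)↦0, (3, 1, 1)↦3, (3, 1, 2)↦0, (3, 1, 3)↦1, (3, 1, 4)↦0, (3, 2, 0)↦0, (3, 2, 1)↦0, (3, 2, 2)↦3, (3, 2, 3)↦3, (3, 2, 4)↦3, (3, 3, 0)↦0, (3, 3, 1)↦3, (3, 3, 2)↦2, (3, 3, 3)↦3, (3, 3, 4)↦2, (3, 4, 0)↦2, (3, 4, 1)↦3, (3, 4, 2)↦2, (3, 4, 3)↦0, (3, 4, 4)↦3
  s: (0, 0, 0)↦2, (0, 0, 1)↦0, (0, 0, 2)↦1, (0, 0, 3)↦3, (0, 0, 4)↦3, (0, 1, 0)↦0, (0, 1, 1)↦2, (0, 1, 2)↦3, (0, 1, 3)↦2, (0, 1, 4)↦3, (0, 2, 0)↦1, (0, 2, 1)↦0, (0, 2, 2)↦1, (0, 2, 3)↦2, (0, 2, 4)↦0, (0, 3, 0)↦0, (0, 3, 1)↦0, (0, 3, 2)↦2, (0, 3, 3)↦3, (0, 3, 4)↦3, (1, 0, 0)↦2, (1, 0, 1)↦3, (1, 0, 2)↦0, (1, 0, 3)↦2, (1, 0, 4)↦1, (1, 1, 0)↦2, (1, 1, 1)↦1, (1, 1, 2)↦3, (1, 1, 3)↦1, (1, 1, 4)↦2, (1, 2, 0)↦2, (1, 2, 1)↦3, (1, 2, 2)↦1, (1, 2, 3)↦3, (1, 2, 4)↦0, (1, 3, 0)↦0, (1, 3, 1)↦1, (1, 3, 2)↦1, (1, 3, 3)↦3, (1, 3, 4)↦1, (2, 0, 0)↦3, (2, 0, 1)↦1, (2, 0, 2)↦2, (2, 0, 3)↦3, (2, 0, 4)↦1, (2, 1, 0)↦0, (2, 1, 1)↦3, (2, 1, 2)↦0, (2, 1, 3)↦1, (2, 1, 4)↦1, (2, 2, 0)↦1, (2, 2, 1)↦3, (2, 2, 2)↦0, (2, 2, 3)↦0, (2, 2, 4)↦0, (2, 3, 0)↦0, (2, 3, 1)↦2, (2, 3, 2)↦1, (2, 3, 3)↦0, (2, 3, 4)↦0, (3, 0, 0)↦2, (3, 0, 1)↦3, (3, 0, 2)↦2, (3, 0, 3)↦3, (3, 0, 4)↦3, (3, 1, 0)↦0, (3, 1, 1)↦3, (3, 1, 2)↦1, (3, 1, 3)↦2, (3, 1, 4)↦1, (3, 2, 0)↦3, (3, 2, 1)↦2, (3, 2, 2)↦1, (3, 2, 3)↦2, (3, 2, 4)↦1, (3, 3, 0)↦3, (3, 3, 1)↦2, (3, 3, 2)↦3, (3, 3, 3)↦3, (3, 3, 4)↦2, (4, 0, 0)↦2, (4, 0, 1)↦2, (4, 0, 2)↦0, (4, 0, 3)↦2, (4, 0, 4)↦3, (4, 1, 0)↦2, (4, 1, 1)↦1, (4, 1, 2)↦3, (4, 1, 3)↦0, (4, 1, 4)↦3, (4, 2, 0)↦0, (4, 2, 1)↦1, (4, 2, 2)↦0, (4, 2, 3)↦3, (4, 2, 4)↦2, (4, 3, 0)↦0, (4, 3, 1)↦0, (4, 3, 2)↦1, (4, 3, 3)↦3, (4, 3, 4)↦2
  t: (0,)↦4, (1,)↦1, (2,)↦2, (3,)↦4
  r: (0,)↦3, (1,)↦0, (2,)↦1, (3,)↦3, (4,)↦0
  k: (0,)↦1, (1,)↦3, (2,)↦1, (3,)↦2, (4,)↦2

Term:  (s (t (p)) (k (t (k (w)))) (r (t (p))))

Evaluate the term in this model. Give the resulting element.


  p = 0
  (t (p)) = t(0,) = 4
  w = 3
  (k (w)) = k(3,) = 2
  (t (k (w))) = t(2,) = 2
  (k (t (k (w)))) = k(2,) = 1
  p = 0
  (t (p)) = t(0,) = 4
  (r (t (p))) = r(4,) = 0
  (s (t (p)) (k (t (k (w)))) (r (t (p)))) = s(4, 1, 0) = 2

value = 2
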